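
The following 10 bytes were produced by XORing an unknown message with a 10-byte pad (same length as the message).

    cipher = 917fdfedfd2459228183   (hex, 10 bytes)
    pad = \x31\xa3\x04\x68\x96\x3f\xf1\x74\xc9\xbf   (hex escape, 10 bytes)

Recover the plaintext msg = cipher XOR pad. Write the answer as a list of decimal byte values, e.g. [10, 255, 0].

[160, 220, 219, 133, 107, 27, 168, 86, 72, 60]

145 xor  49 = 160
127 xor 163 = 220
223 xor   4 = 219
237 xor 104 = 133
253 xor 150 = 107
 36 xor  63 =  27
 89 xor 241 = 168
 34 xor 116 =  86
129 xor 201 =  72
131 xor 191 =  60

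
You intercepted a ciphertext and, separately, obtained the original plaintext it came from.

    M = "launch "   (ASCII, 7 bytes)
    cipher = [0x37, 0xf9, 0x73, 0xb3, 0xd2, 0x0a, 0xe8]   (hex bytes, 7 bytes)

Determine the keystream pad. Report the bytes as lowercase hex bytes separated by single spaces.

5b 98 06 dd b1 62 c8

Since cipher = M ⊕ pad, XORing both sides with M gives pad = M ⊕ cipher.
byte 0: 6c ⊕ 37 = 5b
byte 1: 61 ⊕ f9 = 98
byte 2: 75 ⊕ 73 = 06
byte 3: 6e ⊕ b3 = dd
byte 4: 63 ⊕ d2 = b1
byte 5: 68 ⊕ 0a = 62
byte 6: 20 ⊕ e8 = c8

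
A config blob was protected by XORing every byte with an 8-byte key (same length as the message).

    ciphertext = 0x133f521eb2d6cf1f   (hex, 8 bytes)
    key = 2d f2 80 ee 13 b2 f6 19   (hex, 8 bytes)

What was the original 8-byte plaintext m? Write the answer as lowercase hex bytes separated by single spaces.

3e cd d2 f0 a1 64 39 06

XOR is its own inverse, so applying the key byte-wise gives the result directly.
byte 0: 13 ⊕ 2d = 3e
byte 1: 3f ⊕ f2 = cd
byte 2: 52 ⊕ 80 = d2
byte 3: 1e ⊕ ee = f0
byte 4: b2 ⊕ 13 = a1
byte 5: d6 ⊕ b2 = 64
byte 6: cf ⊕ f6 = 39
byte 7: 1f ⊕ 19 = 06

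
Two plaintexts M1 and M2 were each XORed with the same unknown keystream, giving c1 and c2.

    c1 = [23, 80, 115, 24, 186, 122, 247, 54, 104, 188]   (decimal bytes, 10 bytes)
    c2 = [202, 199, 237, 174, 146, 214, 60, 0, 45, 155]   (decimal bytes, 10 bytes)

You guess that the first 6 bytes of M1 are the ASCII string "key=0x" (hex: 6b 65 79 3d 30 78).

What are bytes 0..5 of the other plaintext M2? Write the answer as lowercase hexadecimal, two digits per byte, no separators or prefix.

First, c1 ⊕ c2 = (M1 ⊕ K) ⊕ (M2 ⊕ K) = M1 ⊕ M2, so the key drops out. Then M2 = (M1 ⊕ M2) ⊕ M1 over the first 6 bytes.
byte 0: (17 ⊕ ca) ⊕ 6b = dd ⊕ 6b = b6
byte 1: (50 ⊕ c7) ⊕ 65 = 97 ⊕ 65 = f2
byte 2: (73 ⊕ ed) ⊕ 79 = 9e ⊕ 79 = e7
byte 3: (18 ⊕ ae) ⊕ 3d = b6 ⊕ 3d = 8b
byte 4: (ba ⊕ 92) ⊕ 30 = 28 ⊕ 30 = 18
byte 5: (7a ⊕ d6) ⊕ 78 = ac ⊕ 78 = d4

b6f2e78b18d4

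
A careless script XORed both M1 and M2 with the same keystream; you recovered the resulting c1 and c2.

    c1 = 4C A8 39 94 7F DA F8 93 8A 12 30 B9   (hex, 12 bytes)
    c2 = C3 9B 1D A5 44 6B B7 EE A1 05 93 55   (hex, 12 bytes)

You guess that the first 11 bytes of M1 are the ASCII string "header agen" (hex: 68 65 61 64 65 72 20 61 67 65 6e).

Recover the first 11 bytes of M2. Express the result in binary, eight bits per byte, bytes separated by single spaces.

First, c1 ⊕ c2 = (M1 ⊕ K) ⊕ (M2 ⊕ K) = M1 ⊕ M2, so the key drops out. Then M2 = (M1 ⊕ M2) ⊕ M1 over the first 11 bytes.
byte 0: (4c XOR c3) XOR 68 = 8f XOR 68 = e7
byte 1: (a8 XOR 9b) XOR 65 = 33 XOR 65 = 56
byte 2: (39 XOR 1d) XOR 61 = 24 XOR 61 = 45
byte 3: (94 XOR a5) XOR 64 = 31 XOR 64 = 55
byte 4: (7f XOR 44) XOR 65 = 3b XOR 65 = 5e
byte 5: (da XOR 6b) XOR 72 = b1 XOR 72 = c3
byte 6: (f8 XOR b7) XOR 20 = 4f XOR 20 = 6f
byte 7: (93 XOR ee) XOR 61 = 7d XOR 61 = 1c
byte 8: (8a XOR a1) XOR 67 = 2b XOR 67 = 4c
byte 9: (12 XOR 05) XOR 65 = 17 XOR 65 = 72
byte 10: (30 XOR 93) XOR 6e = a3 XOR 6e = cd

11100111 01010110 01000101 01010101 01011110 11000011 01101111 00011100 01001100 01110010 11001101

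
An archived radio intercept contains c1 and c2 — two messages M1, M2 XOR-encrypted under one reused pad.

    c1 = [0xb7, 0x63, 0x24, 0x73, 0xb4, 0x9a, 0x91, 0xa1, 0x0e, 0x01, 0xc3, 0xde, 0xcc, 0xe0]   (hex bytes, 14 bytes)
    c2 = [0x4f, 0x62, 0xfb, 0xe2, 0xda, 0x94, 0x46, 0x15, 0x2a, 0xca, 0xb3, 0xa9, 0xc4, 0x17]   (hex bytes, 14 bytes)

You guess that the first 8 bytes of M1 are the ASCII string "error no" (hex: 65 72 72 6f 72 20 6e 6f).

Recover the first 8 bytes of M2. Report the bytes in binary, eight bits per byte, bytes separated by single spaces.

10011101 01110011 10101101 11111110 00011100 00101110 10111001 11011011

First, c1 ⊕ c2 = (M1 ⊕ K) ⊕ (M2 ⊕ K) = M1 ⊕ M2, so the key drops out. Then M2 = (M1 ⊕ M2) ⊕ M1 over the first 8 bytes.
byte 0: (b7 ⊕ 4f) ⊕ 65 = f8 ⊕ 65 = 9d
byte 1: (63 ⊕ 62) ⊕ 72 = 01 ⊕ 72 = 73
byte 2: (24 ⊕ fb) ⊕ 72 = df ⊕ 72 = ad
byte 3: (73 ⊕ e2) ⊕ 6f = 91 ⊕ 6f = fe
byte 4: (b4 ⊕ da) ⊕ 72 = 6e ⊕ 72 = 1c
byte 5: (9a ⊕ 94) ⊕ 20 = 0e ⊕ 20 = 2e
byte 6: (91 ⊕ 46) ⊕ 6e = d7 ⊕ 6e = b9
byte 7: (a1 ⊕ 15) ⊕ 6f = b4 ⊕ 6f = db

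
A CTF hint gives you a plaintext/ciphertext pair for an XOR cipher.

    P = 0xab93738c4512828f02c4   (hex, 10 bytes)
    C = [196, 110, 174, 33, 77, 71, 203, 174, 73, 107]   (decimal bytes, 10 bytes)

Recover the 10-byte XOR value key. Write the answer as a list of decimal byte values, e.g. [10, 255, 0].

[111, 253, 221, 173, 8, 85, 73, 33, 75, 175]

Since C = P ⊕ key, XORing both sides with P gives key = P ⊕ C.
ab ^ c4 = 6f
93 ^ 6e = fd
73 ^ ae = dd
8c ^ 21 = ad
45 ^ 4d = 08
12 ^ 47 = 55
82 ^ cb = 49
8f ^ ae = 21
02 ^ 49 = 4b
c4 ^ 6b = af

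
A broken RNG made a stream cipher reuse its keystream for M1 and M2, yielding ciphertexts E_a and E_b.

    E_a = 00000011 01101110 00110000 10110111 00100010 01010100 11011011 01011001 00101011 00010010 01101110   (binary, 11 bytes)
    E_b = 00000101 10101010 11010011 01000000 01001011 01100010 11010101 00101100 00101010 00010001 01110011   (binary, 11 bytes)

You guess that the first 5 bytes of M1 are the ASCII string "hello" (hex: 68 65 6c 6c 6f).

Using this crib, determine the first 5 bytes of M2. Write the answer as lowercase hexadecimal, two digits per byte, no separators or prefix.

6ea18f9b06

First, E_a ⊕ E_b = (M1 ⊕ K) ⊕ (M2 ⊕ K) = M1 ⊕ M2, so the key drops out. Then M2 = (M1 ⊕ M2) ⊕ M1 over the first 5 bytes.
byte 0: (03 xor 05) xor 68 = 06 xor 68 = 6e
byte 1: (6e xor aa) xor 65 = c4 xor 65 = a1
byte 2: (30 xor d3) xor 6c = e3 xor 6c = 8f
byte 3: (b7 xor 40) xor 6c = f7 xor 6c = 9b
byte 4: (22 xor 4b) xor 6f = 69 xor 6f = 06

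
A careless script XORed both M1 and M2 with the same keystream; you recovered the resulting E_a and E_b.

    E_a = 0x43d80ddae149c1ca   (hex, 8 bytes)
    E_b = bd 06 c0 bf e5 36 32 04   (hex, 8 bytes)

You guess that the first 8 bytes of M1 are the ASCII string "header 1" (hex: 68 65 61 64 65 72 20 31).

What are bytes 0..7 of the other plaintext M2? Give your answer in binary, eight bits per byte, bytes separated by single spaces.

First, E_a ⊕ E_b = (M1 ⊕ K) ⊕ (M2 ⊕ K) = M1 ⊕ M2, so the key drops out. Then M2 = (M1 ⊕ M2) ⊕ M1 over the first 8 bytes.
byte 0: (43 ^ bd) ^ 68 = fe ^ 68 = 96
byte 1: (d8 ^ 06) ^ 65 = de ^ 65 = bb
byte 2: (0d ^ c0) ^ 61 = cd ^ 61 = ac
byte 3: (da ^ bf) ^ 64 = 65 ^ 64 = 01
byte 4: (e1 ^ e5) ^ 65 = 04 ^ 65 = 61
byte 5: (49 ^ 36) ^ 72 = 7f ^ 72 = 0d
byte 6: (c1 ^ 32) ^ 20 = f3 ^ 20 = d3
byte 7: (ca ^ 04) ^ 31 = ce ^ 31 = ff

10010110 10111011 10101100 00000001 01100001 00001101 11010011 11111111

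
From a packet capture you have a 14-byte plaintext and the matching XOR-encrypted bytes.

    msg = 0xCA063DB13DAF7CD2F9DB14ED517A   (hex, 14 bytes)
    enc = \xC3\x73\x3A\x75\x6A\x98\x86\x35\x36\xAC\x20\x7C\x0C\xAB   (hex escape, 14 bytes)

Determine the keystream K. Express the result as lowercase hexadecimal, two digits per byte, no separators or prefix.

097507c45737fae7cf7734915dd1

Since enc = msg ⊕ K, XORing both sides with msg gives K = msg ⊕ enc.
byte 0: ca ⊕ c3 = 09
byte 1: 06 ⊕ 73 = 75
byte 2: 3d ⊕ 3a = 07
byte 3: b1 ⊕ 75 = c4
byte 4: 3d ⊕ 6a = 57
byte 5: af ⊕ 98 = 37
byte 6: 7c ⊕ 86 = fa
byte 7: d2 ⊕ 35 = e7
byte 8: f9 ⊕ 36 = cf
byte 9: db ⊕ ac = 77
byte 10: 14 ⊕ 20 = 34
byte 11: ed ⊕ 7c = 91
byte 12: 51 ⊕ 0c = 5d
byte 13: 7a ⊕ ab = d1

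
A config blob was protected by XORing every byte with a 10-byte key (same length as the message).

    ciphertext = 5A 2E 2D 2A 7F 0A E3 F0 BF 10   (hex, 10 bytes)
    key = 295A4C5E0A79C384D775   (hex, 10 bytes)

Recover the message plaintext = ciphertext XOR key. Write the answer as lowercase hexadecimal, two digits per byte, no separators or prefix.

XOR is its own inverse, so applying the key byte-wise gives the result directly.
byte 0: 5a ⊕ 29 = 73
byte 1: 2e ⊕ 5a = 74
byte 2: 2d ⊕ 4c = 61
byte 3: 2a ⊕ 5e = 74
byte 4: 7f ⊕ 0a = 75
byte 5: 0a ⊕ 79 = 73
byte 6: e3 ⊕ c3 = 20
byte 7: f0 ⊕ 84 = 74
byte 8: bf ⊕ d7 = 68
byte 9: 10 ⊕ 75 = 65

73746174757320746865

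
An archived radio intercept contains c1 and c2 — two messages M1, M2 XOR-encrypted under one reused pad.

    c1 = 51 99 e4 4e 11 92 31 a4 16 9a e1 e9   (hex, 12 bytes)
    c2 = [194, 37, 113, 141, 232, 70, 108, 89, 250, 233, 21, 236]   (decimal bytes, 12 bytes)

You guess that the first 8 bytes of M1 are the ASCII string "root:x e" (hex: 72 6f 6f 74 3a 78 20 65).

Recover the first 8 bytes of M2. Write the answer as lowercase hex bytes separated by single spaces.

First, c1 ⊕ c2 = (M1 ⊕ K) ⊕ (M2 ⊕ K) = M1 ⊕ M2, so the key drops out. Then M2 = (M1 ⊕ M2) ⊕ M1 over the first 8 bytes.
byte 0: (51 ⊕ c2) ⊕ 72 = 93 ⊕ 72 = e1
byte 1: (99 ⊕ 25) ⊕ 6f = bc ⊕ 6f = d3
byte 2: (e4 ⊕ 71) ⊕ 6f = 95 ⊕ 6f = fa
byte 3: (4e ⊕ 8d) ⊕ 74 = c3 ⊕ 74 = b7
byte 4: (11 ⊕ e8) ⊕ 3a = f9 ⊕ 3a = c3
byte 5: (92 ⊕ 46) ⊕ 78 = d4 ⊕ 78 = ac
byte 6: (31 ⊕ 6c) ⊕ 20 = 5d ⊕ 20 = 7d
byte 7: (a4 ⊕ 59) ⊕ 65 = fd ⊕ 65 = 98

e1 d3 fa b7 c3 ac 7d 98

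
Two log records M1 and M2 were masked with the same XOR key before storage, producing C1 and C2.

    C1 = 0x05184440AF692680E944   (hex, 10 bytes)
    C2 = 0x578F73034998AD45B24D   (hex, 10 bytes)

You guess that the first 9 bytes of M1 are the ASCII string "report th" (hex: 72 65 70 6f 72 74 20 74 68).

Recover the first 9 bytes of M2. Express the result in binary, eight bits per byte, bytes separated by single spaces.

00100000 11110010 01000111 00101100 10010100 10000101 10101011 10110001 00110011

First, C1 ⊕ C2 = (M1 ⊕ K) ⊕ (M2 ⊕ K) = M1 ⊕ M2, so the key drops out. Then M2 = (M1 ⊕ M2) ⊕ M1 over the first 9 bytes.
byte 0: (05 XOR 57) XOR 72 = 52 XOR 72 = 20
byte 1: (18 XOR 8f) XOR 65 = 97 XOR 65 = f2
byte 2: (44 XOR 73) XOR 70 = 37 XOR 70 = 47
byte 3: (40 XOR 03) XOR 6f = 43 XOR 6f = 2c
byte 4: (af XOR 49) XOR 72 = e6 XOR 72 = 94
byte 5: (69 XOR 98) XOR 74 = f1 XOR 74 = 85
byte 6: (26 XOR ad) XOR 20 = 8b XOR 20 = ab
byte 7: (80 XOR 45) XOR 74 = c5 XOR 74 = b1
byte 8: (e9 XOR b2) XOR 68 = 5b XOR 68 = 33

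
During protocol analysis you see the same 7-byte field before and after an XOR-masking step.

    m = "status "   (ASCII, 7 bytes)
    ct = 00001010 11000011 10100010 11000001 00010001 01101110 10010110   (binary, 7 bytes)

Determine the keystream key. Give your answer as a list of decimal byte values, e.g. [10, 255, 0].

[121, 183, 195, 181, 100, 29, 182]

Since ct = m ⊕ key, XORing both sides with m gives key = m ⊕ ct.
byte 0: 73 ^ 0a = 79
byte 1: 74 ^ c3 = b7
byte 2: 61 ^ a2 = c3
byte 3: 74 ^ c1 = b5
byte 4: 75 ^ 11 = 64
byte 5: 73 ^ 6e = 1d
byte 6: 20 ^ 96 = b6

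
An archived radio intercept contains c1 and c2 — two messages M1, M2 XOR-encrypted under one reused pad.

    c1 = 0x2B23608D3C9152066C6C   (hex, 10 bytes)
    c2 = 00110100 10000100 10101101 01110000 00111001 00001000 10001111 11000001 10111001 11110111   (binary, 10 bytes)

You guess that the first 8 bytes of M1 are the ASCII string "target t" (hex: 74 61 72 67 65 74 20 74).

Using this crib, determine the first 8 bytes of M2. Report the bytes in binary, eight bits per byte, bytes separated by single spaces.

First, c1 ⊕ c2 = (M1 ⊕ K) ⊕ (M2 ⊕ K) = M1 ⊕ M2, so the key drops out. Then M2 = (M1 ⊕ M2) ⊕ M1 over the first 8 bytes.
byte 0: (2b XOR 34) XOR 74 = 1f XOR 74 = 6b
byte 1: (23 XOR 84) XOR 61 = a7 XOR 61 = c6
byte 2: (60 XOR ad) XOR 72 = cd XOR 72 = bf
byte 3: (8d XOR 70) XOR 67 = fd XOR 67 = 9a
byte 4: (3c XOR 39) XOR 65 = 05 XOR 65 = 60
byte 5: (91 XOR 08) XOR 74 = 99 XOR 74 = ed
byte 6: (52 XOR 8f) XOR 20 = dd XOR 20 = fd
byte 7: (06 XOR c1) XOR 74 = c7 XOR 74 = b3

01101011 11000110 10111111 10011010 01100000 11101101 11111101 10110011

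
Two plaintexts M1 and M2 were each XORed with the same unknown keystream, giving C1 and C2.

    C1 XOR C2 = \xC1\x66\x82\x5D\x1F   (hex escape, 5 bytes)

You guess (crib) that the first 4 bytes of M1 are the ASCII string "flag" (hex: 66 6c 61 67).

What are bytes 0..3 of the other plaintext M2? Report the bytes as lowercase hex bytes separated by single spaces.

a7 0a e3 3a

Since C1 ⊕ C2 = M1 ⊕ M2, XORing with the guessed M1 bytes yields the corresponding M2 bytes: M2 = (C1 ⊕ C2) ⊕ M1.
c1 xor 66 = a7
66 xor 6c = 0a
82 xor 61 = e3
5d xor 67 = 3a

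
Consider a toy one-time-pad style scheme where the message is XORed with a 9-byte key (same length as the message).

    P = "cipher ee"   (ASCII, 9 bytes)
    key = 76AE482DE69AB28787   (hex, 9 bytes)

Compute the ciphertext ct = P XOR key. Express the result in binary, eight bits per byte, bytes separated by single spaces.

XOR is its own inverse, so applying the key byte-wise gives the result directly.
63 ^ 76 = 15
69 ^ ae = c7
70 ^ 48 = 38
68 ^ 2d = 45
65 ^ e6 = 83
72 ^ 9a = e8
20 ^ b2 = 92
65 ^ 87 = e2
65 ^ 87 = e2

00010101 11000111 00111000 01000101 10000011 11101000 10010010 11100010 11100010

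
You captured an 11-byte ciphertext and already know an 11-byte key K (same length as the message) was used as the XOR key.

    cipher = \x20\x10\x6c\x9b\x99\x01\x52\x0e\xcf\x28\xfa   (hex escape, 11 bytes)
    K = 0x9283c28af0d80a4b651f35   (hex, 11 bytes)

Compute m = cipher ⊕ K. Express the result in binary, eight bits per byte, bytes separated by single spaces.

XOR is its own inverse, so applying the key byte-wise gives the result directly.
20 ^ 92 = b2
10 ^ 83 = 93
6c ^ c2 = ae
9b ^ 8a = 11
99 ^ f0 = 69
01 ^ d8 = d9
52 ^ 0a = 58
0e ^ 4b = 45
cf ^ 65 = aa
28 ^ 1f = 37
fa ^ 35 = cf

10110010 10010011 10101110 00010001 01101001 11011001 01011000 01000101 10101010 00110111 11001111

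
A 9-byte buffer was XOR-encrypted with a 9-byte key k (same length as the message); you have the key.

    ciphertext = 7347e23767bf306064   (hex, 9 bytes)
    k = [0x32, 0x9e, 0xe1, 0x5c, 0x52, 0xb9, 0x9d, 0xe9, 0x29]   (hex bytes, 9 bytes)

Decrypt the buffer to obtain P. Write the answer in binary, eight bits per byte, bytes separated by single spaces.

01000001 11011001 00000011 01101011 00110101 00000110 10101101 10001001 01001101

73 XOR 32 = 41
47 XOR 9e = d9
e2 XOR e1 = 03
37 XOR 5c = 6b
67 XOR 52 = 35
bf XOR b9 = 06
30 XOR 9d = ad
60 XOR e9 = 89
64 XOR 29 = 4d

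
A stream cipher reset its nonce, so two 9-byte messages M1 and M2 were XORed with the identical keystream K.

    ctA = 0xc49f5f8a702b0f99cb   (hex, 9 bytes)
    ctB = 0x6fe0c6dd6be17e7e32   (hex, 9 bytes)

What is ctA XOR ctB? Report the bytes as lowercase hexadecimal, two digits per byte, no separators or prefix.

ctA ⊕ ctB = (M1 ⊕ K) ⊕ (M2 ⊕ K) = M1 ⊕ M2 — the shared key cancels under XOR.
c4 ⊕ 6f = ab
9f ⊕ e0 = 7f
5f ⊕ c6 = 99
8a ⊕ dd = 57
70 ⊕ 6b = 1b
2b ⊕ e1 = ca
0f ⊕ 7e = 71
99 ⊕ 7e = e7
cb ⊕ 32 = f9

ab7f99571bca71e7f9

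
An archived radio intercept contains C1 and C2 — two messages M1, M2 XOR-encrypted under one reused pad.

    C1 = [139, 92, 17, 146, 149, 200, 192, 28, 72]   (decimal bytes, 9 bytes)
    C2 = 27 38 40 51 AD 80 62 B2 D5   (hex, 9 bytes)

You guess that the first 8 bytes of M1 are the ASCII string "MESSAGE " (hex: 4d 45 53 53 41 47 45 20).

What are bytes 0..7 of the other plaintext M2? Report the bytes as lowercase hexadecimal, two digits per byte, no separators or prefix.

e1210290790fe78e

First, C1 ⊕ C2 = (M1 ⊕ K) ⊕ (M2 ⊕ K) = M1 ⊕ M2, so the key drops out. Then M2 = (M1 ⊕ M2) ⊕ M1 over the first 8 bytes.
byte 0: (8b xor 27) xor 4d = ac xor 4d = e1
byte 1: (5c xor 38) xor 45 = 64 xor 45 = 21
byte 2: (11 xor 40) xor 53 = 51 xor 53 = 02
byte 3: (92 xor 51) xor 53 = c3 xor 53 = 90
byte 4: (95 xor ad) xor 41 = 38 xor 41 = 79
byte 5: (c8 xor 80) xor 47 = 48 xor 47 = 0f
byte 6: (c0 xor 62) xor 45 = a2 xor 45 = e7
byte 7: (1c xor b2) xor 20 = ae xor 20 = 8e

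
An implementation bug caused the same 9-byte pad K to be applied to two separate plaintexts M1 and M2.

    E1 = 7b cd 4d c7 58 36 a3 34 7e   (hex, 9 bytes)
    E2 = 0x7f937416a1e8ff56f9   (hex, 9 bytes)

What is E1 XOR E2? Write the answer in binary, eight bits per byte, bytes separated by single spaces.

E1 ⊕ E2 = (M1 ⊕ K) ⊕ (M2 ⊕ K) = M1 ⊕ M2 — the shared key cancels under XOR.
byte 0: 01111011 ^ 01111111 = 00000100
byte 1: 11001101 ^ 10010011 = 01011110
byte 2: 01001101 ^ 01110100 = 00111001
byte 3: 11000111 ^ 00010110 = 11010001
byte 4: 01011000 ^ 10100001 = 11111001
byte 5: 00110110 ^ 11101000 = 11011110
byte 6: 10100011 ^ 11111111 = 01011100
byte 7: 00110100 ^ 01010110 = 01100010
byte 8: 01111110 ^ 11111001 = 10000111

00000100 01011110 00111001 11010001 11111001 11011110 01011100 01100010 10000111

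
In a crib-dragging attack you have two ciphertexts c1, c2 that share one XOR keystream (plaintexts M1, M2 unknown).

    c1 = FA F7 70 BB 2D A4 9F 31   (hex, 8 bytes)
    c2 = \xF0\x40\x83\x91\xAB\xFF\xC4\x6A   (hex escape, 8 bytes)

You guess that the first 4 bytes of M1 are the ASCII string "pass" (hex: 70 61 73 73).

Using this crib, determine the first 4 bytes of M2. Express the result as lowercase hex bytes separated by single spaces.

First, c1 ⊕ c2 = (M1 ⊕ K) ⊕ (M2 ⊕ K) = M1 ⊕ M2, so the key drops out. Then M2 = (M1 ⊕ M2) ⊕ M1 over the first 4 bytes.
byte 0: (fa XOR f0) XOR 70 = 0a XOR 70 = 7a
byte 1: (f7 XOR 40) XOR 61 = b7 XOR 61 = d6
byte 2: (70 XOR 83) XOR 73 = f3 XOR 73 = 80
byte 3: (bb XOR 91) XOR 73 = 2a XOR 73 = 59

7a d6 80 59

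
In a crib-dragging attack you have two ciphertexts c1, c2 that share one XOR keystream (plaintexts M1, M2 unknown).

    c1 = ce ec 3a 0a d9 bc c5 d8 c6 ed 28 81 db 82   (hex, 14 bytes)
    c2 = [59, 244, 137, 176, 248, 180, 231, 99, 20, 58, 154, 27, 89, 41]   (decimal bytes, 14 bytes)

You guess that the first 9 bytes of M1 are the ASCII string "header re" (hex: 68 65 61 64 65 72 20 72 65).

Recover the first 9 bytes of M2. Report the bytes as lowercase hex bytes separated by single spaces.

First, c1 ⊕ c2 = (M1 ⊕ K) ⊕ (M2 ⊕ K) = M1 ⊕ M2, so the key drops out. Then M2 = (M1 ⊕ M2) ⊕ M1 over the first 9 bytes.
byte 0: (ce ^ 3b) ^ 68 = f5 ^ 68 = 9d
byte 1: (ec ^ f4) ^ 65 = 18 ^ 65 = 7d
byte 2: (3a ^ 89) ^ 61 = b3 ^ 61 = d2
byte 3: (0a ^ b0) ^ 64 = ba ^ 64 = de
byte 4: (d9 ^ f8) ^ 65 = 21 ^ 65 = 44
byte 5: (bc ^ b4) ^ 72 = 08 ^ 72 = 7a
byte 6: (c5 ^ e7) ^ 20 = 22 ^ 20 = 02
byte 7: (d8 ^ 63) ^ 72 = bb ^ 72 = c9
byte 8: (c6 ^ 14) ^ 65 = d2 ^ 65 = b7

9d 7d d2 de 44 7a 02 c9 b7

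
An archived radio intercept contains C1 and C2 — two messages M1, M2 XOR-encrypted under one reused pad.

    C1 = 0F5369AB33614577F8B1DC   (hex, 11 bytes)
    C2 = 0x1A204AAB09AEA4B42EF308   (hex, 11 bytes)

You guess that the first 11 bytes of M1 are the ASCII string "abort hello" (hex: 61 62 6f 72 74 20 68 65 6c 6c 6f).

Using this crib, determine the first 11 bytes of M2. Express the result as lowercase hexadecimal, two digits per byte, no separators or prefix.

First, C1 ⊕ C2 = (M1 ⊕ K) ⊕ (M2 ⊕ K) = M1 ⊕ M2, so the key drops out. Then M2 = (M1 ⊕ M2) ⊕ M1 over the first 11 bytes.
byte 0: (0f ^ 1a) ^ 61 = 15 ^ 61 = 74
byte 1: (53 ^ 20) ^ 62 = 73 ^ 62 = 11
byte 2: (69 ^ 4a) ^ 6f = 23 ^ 6f = 4c
byte 3: (ab ^ ab) ^ 72 = 00 ^ 72 = 72
byte 4: (33 ^ 09) ^ 74 = 3a ^ 74 = 4e
byte 5: (61 ^ ae) ^ 20 = cf ^ 20 = ef
byte 6: (45 ^ a4) ^ 68 = e1 ^ 68 = 89
byte 7: (77 ^ b4) ^ 65 = c3 ^ 65 = a6
byte 8: (f8 ^ 2e) ^ 6c = d6 ^ 6c = ba
byte 9: (b1 ^ f3) ^ 6c = 42 ^ 6c = 2e
byte 10: (dc ^ 08) ^ 6f = d4 ^ 6f = bb

74114c724eef89a6ba2ebb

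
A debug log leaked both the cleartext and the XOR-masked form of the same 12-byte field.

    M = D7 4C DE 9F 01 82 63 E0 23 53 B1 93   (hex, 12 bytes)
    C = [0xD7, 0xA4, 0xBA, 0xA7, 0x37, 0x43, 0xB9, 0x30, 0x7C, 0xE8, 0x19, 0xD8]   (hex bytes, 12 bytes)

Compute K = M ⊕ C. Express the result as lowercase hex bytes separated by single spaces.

Since C = M ⊕ K, XORing both sides with M gives K = M ⊕ C.
11010111 ^ 11010111 = 00000000
01001100 ^ 10100100 = 11101000
11011110 ^ 10111010 = 01100100
10011111 ^ 10100111 = 00111000
00000001 ^ 00110111 = 00110110
10000010 ^ 01000011 = 11000001
01100011 ^ 10111001 = 11011010
11100000 ^ 00110000 = 11010000
00100011 ^ 01111100 = 01011111
01010011 ^ 11101000 = 10111011
10110001 ^ 00011001 = 10101000
10010011 ^ 11011000 = 01001011

00 e8 64 38 36 c1 da d0 5f bb a8 4b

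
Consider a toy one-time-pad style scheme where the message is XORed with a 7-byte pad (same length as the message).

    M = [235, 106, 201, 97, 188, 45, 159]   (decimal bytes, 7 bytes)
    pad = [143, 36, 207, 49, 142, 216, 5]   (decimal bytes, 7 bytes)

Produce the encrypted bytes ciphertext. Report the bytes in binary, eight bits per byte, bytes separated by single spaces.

01100100 01001110 00000110 01010000 00110010 11110101 10011010

XOR is its own inverse, so applying the key byte-wise gives the result directly.
eb ^ 8f = 64
6a ^ 24 = 4e
c9 ^ cf = 06
61 ^ 31 = 50
bc ^ 8e = 32
2d ^ d8 = f5
9f ^ 05 = 9a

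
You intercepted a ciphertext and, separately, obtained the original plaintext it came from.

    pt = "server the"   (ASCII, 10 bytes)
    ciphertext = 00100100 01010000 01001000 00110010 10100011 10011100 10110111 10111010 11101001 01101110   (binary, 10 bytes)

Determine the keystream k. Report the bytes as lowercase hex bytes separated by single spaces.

Since ciphertext = pt ⊕ k, XORing both sides with pt gives k = pt ⊕ ciphertext.
01110011 ⊕ 00100100 = 01010111
01100101 ⊕ 01010000 = 00110101
01110010 ⊕ 01001000 = 00111010
01110110 ⊕ 00110010 = 01000100
01100101 ⊕ 10100011 = 11000110
01110010 ⊕ 10011100 = 11101110
00100000 ⊕ 10110111 = 10010111
01110100 ⊕ 10111010 = 11001110
01101000 ⊕ 11101001 = 10000001
01100101 ⊕ 01101110 = 00001011

57 35 3a 44 c6 ee 97 ce 81 0b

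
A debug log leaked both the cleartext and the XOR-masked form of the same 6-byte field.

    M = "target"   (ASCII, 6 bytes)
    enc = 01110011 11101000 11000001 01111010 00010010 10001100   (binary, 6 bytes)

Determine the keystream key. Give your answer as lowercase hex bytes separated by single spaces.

Since enc = M ⊕ key, XORing both sides with M gives key = M ⊕ enc.
74 ^ 73 = 07
61 ^ e8 = 89
72 ^ c1 = b3
67 ^ 7a = 1d
65 ^ 12 = 77
74 ^ 8c = f8

07 89 b3 1d 77 f8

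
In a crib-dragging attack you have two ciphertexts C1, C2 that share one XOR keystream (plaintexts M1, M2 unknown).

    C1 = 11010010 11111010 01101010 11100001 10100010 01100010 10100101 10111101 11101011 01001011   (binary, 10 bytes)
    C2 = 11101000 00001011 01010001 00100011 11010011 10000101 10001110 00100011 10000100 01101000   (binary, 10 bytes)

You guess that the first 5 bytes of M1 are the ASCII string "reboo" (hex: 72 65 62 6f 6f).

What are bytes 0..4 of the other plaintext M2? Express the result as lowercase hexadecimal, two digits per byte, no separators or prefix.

489459ad1e

First, C1 ⊕ C2 = (M1 ⊕ K) ⊕ (M2 ⊕ K) = M1 ⊕ M2, so the key drops out. Then M2 = (M1 ⊕ M2) ⊕ M1 over the first 5 bytes.
byte 0: (d2 ⊕ e8) ⊕ 72 = 3a ⊕ 72 = 48
byte 1: (fa ⊕ 0b) ⊕ 65 = f1 ⊕ 65 = 94
byte 2: (6a ⊕ 51) ⊕ 62 = 3b ⊕ 62 = 59
byte 3: (e1 ⊕ 23) ⊕ 6f = c2 ⊕ 6f = ad
byte 4: (a2 ⊕ d3) ⊕ 6f = 71 ⊕ 6f = 1e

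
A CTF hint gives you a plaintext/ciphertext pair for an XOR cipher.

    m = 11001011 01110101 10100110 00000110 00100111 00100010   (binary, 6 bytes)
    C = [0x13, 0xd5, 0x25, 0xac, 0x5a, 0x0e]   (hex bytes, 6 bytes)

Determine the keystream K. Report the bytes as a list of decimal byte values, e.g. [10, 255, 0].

Since C = m ⊕ K, XORing both sides with m gives K = m ⊕ C.
11001011 ⊕ 00010011 = 11011000
01110101 ⊕ 11010101 = 10100000
10100110 ⊕ 00100101 = 10000011
00000110 ⊕ 10101100 = 10101010
00100111 ⊕ 01011010 = 01111101
00100010 ⊕ 00001110 = 00101100

[216, 160, 131, 170, 125, 44]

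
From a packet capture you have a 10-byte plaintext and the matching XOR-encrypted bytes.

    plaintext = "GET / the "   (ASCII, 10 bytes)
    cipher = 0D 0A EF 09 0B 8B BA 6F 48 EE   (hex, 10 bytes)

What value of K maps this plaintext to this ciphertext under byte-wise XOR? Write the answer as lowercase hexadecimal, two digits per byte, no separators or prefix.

Since cipher = plaintext ⊕ K, XORing both sides with plaintext gives K = plaintext ⊕ cipher.
47 XOR 0d = 4a
45 XOR 0a = 4f
54 XOR ef = bb
20 XOR 09 = 29
2f XOR 0b = 24
20 XOR 8b = ab
74 XOR ba = ce
68 XOR 6f = 07
65 XOR 48 = 2d
20 XOR ee = ce

4a4fbb2924abce072dce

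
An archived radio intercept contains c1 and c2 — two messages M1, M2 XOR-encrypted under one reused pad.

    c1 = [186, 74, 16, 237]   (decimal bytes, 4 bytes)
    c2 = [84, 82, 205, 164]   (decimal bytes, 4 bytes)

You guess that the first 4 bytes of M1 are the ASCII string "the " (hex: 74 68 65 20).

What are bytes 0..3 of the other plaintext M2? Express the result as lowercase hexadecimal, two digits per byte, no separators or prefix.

9a70b869

First, c1 ⊕ c2 = (M1 ⊕ K) ⊕ (M2 ⊕ K) = M1 ⊕ M2, so the key drops out. Then M2 = (M1 ⊕ M2) ⊕ M1 over the first 4 bytes.
byte 0: (ba xor 54) xor 74 = ee xor 74 = 9a
byte 1: (4a xor 52) xor 68 = 18 xor 68 = 70
byte 2: (10 xor cd) xor 65 = dd xor 65 = b8
byte 3: (ed xor a4) xor 20 = 49 xor 20 = 69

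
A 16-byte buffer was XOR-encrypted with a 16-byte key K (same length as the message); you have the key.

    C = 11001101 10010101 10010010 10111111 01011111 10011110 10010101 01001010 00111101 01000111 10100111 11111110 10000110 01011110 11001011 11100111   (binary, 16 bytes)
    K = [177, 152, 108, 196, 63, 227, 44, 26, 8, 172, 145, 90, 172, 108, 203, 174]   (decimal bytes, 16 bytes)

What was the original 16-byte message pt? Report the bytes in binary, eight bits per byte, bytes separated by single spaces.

byte 0: cd ^ b1 = 7c
byte 1: 95 ^ 98 = 0d
byte 2: 92 ^ 6c = fe
byte 3: bf ^ c4 = 7b
byte 4: 5f ^ 3f = 60
byte 5: 9e ^ e3 = 7d
byte 6: 95 ^ 2c = b9
byte 7: 4a ^ 1a = 50
byte 8: 3d ^ 08 = 35
byte 9: 47 ^ ac = eb
byte 10: a7 ^ 91 = 36
byte 11: fe ^ 5a = a4
byte 12: 86 ^ ac = 2a
byte 13: 5e ^ 6c = 32
byte 14: cb ^ cb = 00
byte 15: e7 ^ ae = 49

01111100 00001101 11111110 01111011 01100000 01111101 10111001 01010000 00110101 11101011 00110110 10100100 00101010 00110010 00000000 01001001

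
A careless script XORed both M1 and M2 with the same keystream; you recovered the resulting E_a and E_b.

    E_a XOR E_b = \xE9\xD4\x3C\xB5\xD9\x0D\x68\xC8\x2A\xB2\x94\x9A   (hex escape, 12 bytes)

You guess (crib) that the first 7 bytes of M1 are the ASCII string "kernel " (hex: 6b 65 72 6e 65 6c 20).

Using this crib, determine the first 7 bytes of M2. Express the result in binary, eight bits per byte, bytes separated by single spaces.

10000010 10110001 01001110 11011011 10111100 01100001 01001000

Since E_a ⊕ E_b = M1 ⊕ M2, XORing with the guessed M1 bytes yields the corresponding M2 bytes: M2 = (E_a ⊕ E_b) ⊕ M1.
e9 ⊕ 6b = 82
d4 ⊕ 65 = b1
3c ⊕ 72 = 4e
b5 ⊕ 6e = db
d9 ⊕ 65 = bc
0d ⊕ 6c = 61
68 ⊕ 20 = 48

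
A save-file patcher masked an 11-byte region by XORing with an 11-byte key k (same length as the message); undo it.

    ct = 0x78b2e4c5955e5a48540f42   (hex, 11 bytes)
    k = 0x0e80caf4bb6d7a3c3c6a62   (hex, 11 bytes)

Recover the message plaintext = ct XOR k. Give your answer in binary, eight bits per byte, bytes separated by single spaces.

01110110 00110010 00101110 00110001 00101110 00110011 00100000 01110100 01101000 01100101 00100000

XOR is its own inverse, so applying the key byte-wise gives the result directly.
78 ⊕ 0e = 76
b2 ⊕ 80 = 32
e4 ⊕ ca = 2e
c5 ⊕ f4 = 31
95 ⊕ bb = 2e
5e ⊕ 6d = 33
5a ⊕ 7a = 20
48 ⊕ 3c = 74
54 ⊕ 3c = 68
0f ⊕ 6a = 65
42 ⊕ 62 = 20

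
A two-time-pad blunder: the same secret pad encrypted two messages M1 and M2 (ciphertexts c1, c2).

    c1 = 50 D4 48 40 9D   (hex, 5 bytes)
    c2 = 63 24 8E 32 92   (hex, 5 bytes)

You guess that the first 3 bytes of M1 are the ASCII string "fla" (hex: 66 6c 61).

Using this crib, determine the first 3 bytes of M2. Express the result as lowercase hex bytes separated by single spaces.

55 9c a7

First, c1 ⊕ c2 = (M1 ⊕ K) ⊕ (M2 ⊕ K) = M1 ⊕ M2, so the key drops out. Then M2 = (M1 ⊕ M2) ⊕ M1 over the first 3 bytes.
byte 0: (50 ^ 63) ^ 66 = 33 ^ 66 = 55
byte 1: (d4 ^ 24) ^ 6c = f0 ^ 6c = 9c
byte 2: (48 ^ 8e) ^ 61 = c6 ^ 61 = a7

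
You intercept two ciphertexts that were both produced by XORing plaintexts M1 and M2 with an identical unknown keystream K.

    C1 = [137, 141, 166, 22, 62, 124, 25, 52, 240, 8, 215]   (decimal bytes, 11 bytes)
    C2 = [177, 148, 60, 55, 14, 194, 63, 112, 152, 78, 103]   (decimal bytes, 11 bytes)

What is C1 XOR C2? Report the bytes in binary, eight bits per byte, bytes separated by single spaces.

C1 ⊕ C2 = (M1 ⊕ K) ⊕ (M2 ⊕ K) = M1 ⊕ M2 — the shared key cancels under XOR.
byte 0: 10001001 ^ 10110001 = 00111000
byte 1: 10001101 ^ 10010100 = 00011001
byte 2: 10100110 ^ 00111100 = 10011010
byte 3: 00010110 ^ 00110111 = 00100001
byte 4: 00111110 ^ 00001110 = 00110000
byte 5: 01111100 ^ 11000010 = 10111110
byte 6: 00011001 ^ 00111111 = 00100110
byte 7: 00110100 ^ 01110000 = 01000100
byte 8: 11110000 ^ 10011000 = 01101000
byte 9: 00001000 ^ 01001110 = 01000110
byte 10: 11010111 ^ 01100111 = 10110000

00111000 00011001 10011010 00100001 00110000 10111110 00100110 01000100 01101000 01000110 10110000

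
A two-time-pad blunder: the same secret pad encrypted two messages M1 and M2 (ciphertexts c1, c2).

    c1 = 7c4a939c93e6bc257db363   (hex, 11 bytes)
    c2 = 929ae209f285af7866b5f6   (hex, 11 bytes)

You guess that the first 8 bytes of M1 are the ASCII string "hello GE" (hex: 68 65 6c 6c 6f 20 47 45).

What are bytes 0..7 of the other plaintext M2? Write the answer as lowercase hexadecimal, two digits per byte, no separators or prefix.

First, c1 ⊕ c2 = (M1 ⊕ K) ⊕ (M2 ⊕ K) = M1 ⊕ M2, so the key drops out. Then M2 = (M1 ⊕ M2) ⊕ M1 over the first 8 bytes.
byte 0: (7c ^ 92) ^ 68 = ee ^ 68 = 86
byte 1: (4a ^ 9a) ^ 65 = d0 ^ 65 = b5
byte 2: (93 ^ e2) ^ 6c = 71 ^ 6c = 1d
byte 3: (9c ^ 09) ^ 6c = 95 ^ 6c = f9
byte 4: (93 ^ f2) ^ 6f = 61 ^ 6f = 0e
byte 5: (e6 ^ 85) ^ 20 = 63 ^ 20 = 43
byte 6: (bc ^ af) ^ 47 = 13 ^ 47 = 54
byte 7: (25 ^ 78) ^ 45 = 5d ^ 45 = 18

86b51df90e435418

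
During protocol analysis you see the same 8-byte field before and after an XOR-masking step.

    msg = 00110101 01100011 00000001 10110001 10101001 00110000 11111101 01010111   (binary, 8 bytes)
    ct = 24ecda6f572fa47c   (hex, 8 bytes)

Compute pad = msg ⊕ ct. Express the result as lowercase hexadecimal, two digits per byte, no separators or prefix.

Since ct = msg ⊕ pad, XORing both sides with msg gives pad = msg ⊕ ct.
 53 XOR  36 =  17
 99 XOR 236 = 143
  1 XOR 218 = 219
177 XOR 111 = 222
169 XOR  87 = 254
 48 XOR  47 =  31
253 XOR 164 =  89
 87 XOR 124 =  43

118fdbdefe1f592b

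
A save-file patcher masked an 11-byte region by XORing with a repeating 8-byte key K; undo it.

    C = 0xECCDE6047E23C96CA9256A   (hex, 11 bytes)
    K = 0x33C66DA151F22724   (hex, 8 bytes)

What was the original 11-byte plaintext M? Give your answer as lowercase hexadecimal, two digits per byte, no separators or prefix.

df0b8ba52fd1ee489ae307

The 8-byte key repeats, so the effective keystream is 33 c6 6d a1 51 f2 27 24 33 c6 6d.
byte 0: 236 xor  51 = 223
byte 1: 205 xor 198 =  11
byte 2: 230 xor 109 = 139
byte 3:   4 xor 161 = 165
byte 4: 126 xor  81 =  47
byte 5:  35 xor 242 = 209
byte 6: 201 xor  39 = 238
byte 7: 108 xor  36 =  72
byte 8: 169 xor  51 = 154
byte 9:  37 xor 198 = 227
byte 10: 106 xor 109 =   7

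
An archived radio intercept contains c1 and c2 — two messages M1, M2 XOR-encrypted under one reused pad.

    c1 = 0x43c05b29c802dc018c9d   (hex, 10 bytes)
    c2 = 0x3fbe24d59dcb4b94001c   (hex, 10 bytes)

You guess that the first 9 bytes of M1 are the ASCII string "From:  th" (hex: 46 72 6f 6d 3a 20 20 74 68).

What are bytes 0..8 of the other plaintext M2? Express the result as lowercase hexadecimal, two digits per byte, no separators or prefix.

First, c1 ⊕ c2 = (M1 ⊕ K) ⊕ (M2 ⊕ K) = M1 ⊕ M2, so the key drops out. Then M2 = (M1 ⊕ M2) ⊕ M1 over the first 9 bytes.
byte 0: (43 ⊕ 3f) ⊕ 46 = 7c ⊕ 46 = 3a
byte 1: (c0 ⊕ be) ⊕ 72 = 7e ⊕ 72 = 0c
byte 2: (5b ⊕ 24) ⊕ 6f = 7f ⊕ 6f = 10
byte 3: (29 ⊕ d5) ⊕ 6d = fc ⊕ 6d = 91
byte 4: (c8 ⊕ 9d) ⊕ 3a = 55 ⊕ 3a = 6f
byte 5: (02 ⊕ cb) ⊕ 20 = c9 ⊕ 20 = e9
byte 6: (dc ⊕ 4b) ⊕ 20 = 97 ⊕ 20 = b7
byte 7: (01 ⊕ 94) ⊕ 74 = 95 ⊕ 74 = e1
byte 8: (8c ⊕ 00) ⊕ 68 = 8c ⊕ 68 = e4

3a0c10916fe9b7e1e4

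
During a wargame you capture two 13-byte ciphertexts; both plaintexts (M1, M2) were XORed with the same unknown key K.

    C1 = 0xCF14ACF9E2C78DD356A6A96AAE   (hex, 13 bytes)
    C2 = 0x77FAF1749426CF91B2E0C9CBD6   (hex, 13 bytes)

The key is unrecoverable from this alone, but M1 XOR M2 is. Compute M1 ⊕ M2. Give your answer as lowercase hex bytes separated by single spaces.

b8 ee 5d 8d 76 e1 42 42 e4 46 60 a1 78

C1 ⊕ C2 = (M1 ⊕ K) ⊕ (M2 ⊕ K) = M1 ⊕ M2 — the shared key cancels under XOR.
11001111 xor 01110111 = 10111000
00010100 xor 11111010 = 11101110
10101100 xor 11110001 = 01011101
11111001 xor 01110100 = 10001101
11100010 xor 10010100 = 01110110
11000111 xor 00100110 = 11100001
10001101 xor 11001111 = 01000010
11010011 xor 10010001 = 01000010
01010110 xor 10110010 = 11100100
10100110 xor 11100000 = 01000110
10101001 xor 11001001 = 01100000
01101010 xor 11001011 = 10100001
10101110 xor 11010110 = 01111000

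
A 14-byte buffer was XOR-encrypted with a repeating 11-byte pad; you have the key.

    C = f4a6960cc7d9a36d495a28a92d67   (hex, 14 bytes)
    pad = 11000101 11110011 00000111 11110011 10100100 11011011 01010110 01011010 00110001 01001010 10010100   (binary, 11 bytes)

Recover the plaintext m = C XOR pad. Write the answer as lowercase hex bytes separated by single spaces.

31 55 91 ff 63 02 f5 37 78 10 bc 6c de 60

The 11-byte key repeats, so the effective keystream is c5 f3 07 f3 a4 db 56 5a 31 4a 94 c5 f3 07.
byte 0: f4 XOR c5 = 31
byte 1: a6 XOR f3 = 55
byte 2: 96 XOR 07 = 91
byte 3: 0c XOR f3 = ff
byte 4: c7 XOR a4 = 63
byte 5: d9 XOR db = 02
byte 6: a3 XOR 56 = f5
byte 7: 6d XOR 5a = 37
byte 8: 49 XOR 31 = 78
byte 9: 5a XOR 4a = 10
byte 10: 28 XOR 94 = bc
byte 11: a9 XOR c5 = 6c
byte 12: 2d XOR f3 = de
byte 13: 67 XOR 07 = 60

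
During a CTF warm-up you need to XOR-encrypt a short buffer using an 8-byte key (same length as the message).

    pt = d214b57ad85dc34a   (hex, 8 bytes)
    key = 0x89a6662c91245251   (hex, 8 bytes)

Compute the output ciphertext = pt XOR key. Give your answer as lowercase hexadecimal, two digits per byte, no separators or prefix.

d2 XOR 89 = 5b
14 XOR a6 = b2
b5 XOR 66 = d3
7a XOR 2c = 56
d8 XOR 91 = 49
5d XOR 24 = 79
c3 XOR 52 = 91
4a XOR 51 = 1b

5bb2d3564979911b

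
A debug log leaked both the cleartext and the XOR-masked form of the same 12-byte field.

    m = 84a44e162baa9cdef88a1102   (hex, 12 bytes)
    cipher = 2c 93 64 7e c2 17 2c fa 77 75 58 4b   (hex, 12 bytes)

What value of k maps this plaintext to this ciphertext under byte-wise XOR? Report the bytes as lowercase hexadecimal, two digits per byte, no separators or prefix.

a8372a68e9bdb0248fff4949

Since cipher = m ⊕ k, XORing both sides with m gives k = m ⊕ cipher.
132 ⊕  44 = 168
164 ⊕ 147 =  55
 78 ⊕ 100 =  42
 22 ⊕ 126 = 104
 43 ⊕ 194 = 233
170 ⊕  23 = 189
156 ⊕  44 = 176
222 ⊕ 250 =  36
248 ⊕ 119 = 143
138 ⊕ 117 = 255
 17 ⊕  88 =  73
  2 ⊕  75 =  73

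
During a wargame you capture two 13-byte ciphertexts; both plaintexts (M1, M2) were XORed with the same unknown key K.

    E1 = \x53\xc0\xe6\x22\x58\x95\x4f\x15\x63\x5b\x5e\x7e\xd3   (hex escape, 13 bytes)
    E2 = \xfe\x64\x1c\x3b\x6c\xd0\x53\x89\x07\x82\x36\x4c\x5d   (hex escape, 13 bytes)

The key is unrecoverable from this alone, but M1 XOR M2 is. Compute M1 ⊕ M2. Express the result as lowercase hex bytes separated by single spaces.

E1 ⊕ E2 = (M1 ⊕ K) ⊕ (M2 ⊕ K) = M1 ⊕ M2 — the shared key cancels under XOR.
byte 0: 53 ⊕ fe = ad
byte 1: c0 ⊕ 64 = a4
byte 2: e6 ⊕ 1c = fa
byte 3: 22 ⊕ 3b = 19
byte 4: 58 ⊕ 6c = 34
byte 5: 95 ⊕ d0 = 45
byte 6: 4f ⊕ 53 = 1c
byte 7: 15 ⊕ 89 = 9c
byte 8: 63 ⊕ 07 = 64
byte 9: 5b ⊕ 82 = d9
byte 10: 5e ⊕ 36 = 68
byte 11: 7e ⊕ 4c = 32
byte 12: d3 ⊕ 5d = 8e

ad a4 fa 19 34 45 1c 9c 64 d9 68 32 8e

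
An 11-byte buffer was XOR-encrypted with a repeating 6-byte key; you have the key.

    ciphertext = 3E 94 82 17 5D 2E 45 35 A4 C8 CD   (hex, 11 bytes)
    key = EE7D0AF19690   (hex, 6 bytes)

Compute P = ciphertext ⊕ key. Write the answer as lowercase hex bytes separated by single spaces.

d0 e9 88 e6 cb be ab 48 ae 39 5b

The 6-byte key repeats, so the effective keystream is ee 7d 0a f1 96 90 ee 7d 0a f1 96.
byte 0:  62 ^ 238 = 208
byte 1: 148 ^ 125 = 233
byte 2: 130 ^  10 = 136
byte 3:  23 ^ 241 = 230
byte 4:  93 ^ 150 = 203
byte 5:  46 ^ 144 = 190
byte 6:  69 ^ 238 = 171
byte 7:  53 ^ 125 =  72
byte 8: 164 ^  10 = 174
byte 9: 200 ^ 241 =  57
byte 10: 205 ^ 150 =  91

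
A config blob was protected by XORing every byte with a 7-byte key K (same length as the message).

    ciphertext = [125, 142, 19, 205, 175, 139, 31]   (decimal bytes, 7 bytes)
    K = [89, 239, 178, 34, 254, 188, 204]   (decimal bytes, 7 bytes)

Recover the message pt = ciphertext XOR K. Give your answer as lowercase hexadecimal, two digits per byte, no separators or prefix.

byte 0: 125 ^  89 =  36
byte 1: 142 ^ 239 =  97
byte 2:  19 ^ 178 = 161
byte 3: 205 ^  34 = 239
byte 4: 175 ^ 254 =  81
byte 5: 139 ^ 188 =  55
byte 6:  31 ^ 204 = 211

2461a1ef5137d3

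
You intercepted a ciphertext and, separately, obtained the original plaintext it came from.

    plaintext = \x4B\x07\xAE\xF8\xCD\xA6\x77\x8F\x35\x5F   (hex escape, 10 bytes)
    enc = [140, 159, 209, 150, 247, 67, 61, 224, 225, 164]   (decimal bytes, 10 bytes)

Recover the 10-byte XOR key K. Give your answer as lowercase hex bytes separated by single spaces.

Since enc = plaintext ⊕ K, XORing both sides with plaintext gives K = plaintext ⊕ enc.
4b ⊕ 8c = c7
07 ⊕ 9f = 98
ae ⊕ d1 = 7f
f8 ⊕ 96 = 6e
cd ⊕ f7 = 3a
a6 ⊕ 43 = e5
77 ⊕ 3d = 4a
8f ⊕ e0 = 6f
35 ⊕ e1 = d4
5f ⊕ a4 = fb

c7 98 7f 6e 3a e5 4a 6f d4 fb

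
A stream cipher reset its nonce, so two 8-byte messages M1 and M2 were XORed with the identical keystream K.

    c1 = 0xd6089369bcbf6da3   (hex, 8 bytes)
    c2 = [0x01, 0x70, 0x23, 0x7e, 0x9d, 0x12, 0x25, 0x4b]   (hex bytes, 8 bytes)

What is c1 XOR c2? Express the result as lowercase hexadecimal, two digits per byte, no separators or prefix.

d778b01721ad48e8

c1 ⊕ c2 = (M1 ⊕ K) ⊕ (M2 ⊕ K) = M1 ⊕ M2 — the shared key cancels under XOR.
11010110 ^ 00000001 = 11010111
00001000 ^ 01110000 = 01111000
10010011 ^ 00100011 = 10110000
01101001 ^ 01111110 = 00010111
10111100 ^ 10011101 = 00100001
10111111 ^ 00010010 = 10101101
01101101 ^ 00100101 = 01001000
10100011 ^ 01001011 = 11101000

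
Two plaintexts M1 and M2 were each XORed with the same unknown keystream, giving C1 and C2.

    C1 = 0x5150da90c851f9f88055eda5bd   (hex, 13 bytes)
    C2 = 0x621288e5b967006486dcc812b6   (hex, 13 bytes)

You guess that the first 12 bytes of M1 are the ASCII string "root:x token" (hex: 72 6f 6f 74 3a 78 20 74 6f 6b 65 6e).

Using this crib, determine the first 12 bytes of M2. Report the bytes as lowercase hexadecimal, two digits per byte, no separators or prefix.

First, C1 ⊕ C2 = (M1 ⊕ K) ⊕ (M2 ⊕ K) = M1 ⊕ M2, so the key drops out. Then M2 = (M1 ⊕ M2) ⊕ M1 over the first 12 bytes.
byte 0: (51 ⊕ 62) ⊕ 72 = 33 ⊕ 72 = 41
byte 1: (50 ⊕ 12) ⊕ 6f = 42 ⊕ 6f = 2d
byte 2: (da ⊕ 88) ⊕ 6f = 52 ⊕ 6f = 3d
byte 3: (90 ⊕ e5) ⊕ 74 = 75 ⊕ 74 = 01
byte 4: (c8 ⊕ b9) ⊕ 3a = 71 ⊕ 3a = 4b
byte 5: (51 ⊕ 67) ⊕ 78 = 36 ⊕ 78 = 4e
byte 6: (f9 ⊕ 00) ⊕ 20 = f9 ⊕ 20 = d9
byte 7: (f8 ⊕ 64) ⊕ 74 = 9c ⊕ 74 = e8
byte 8: (80 ⊕ 86) ⊕ 6f = 06 ⊕ 6f = 69
byte 9: (55 ⊕ dc) ⊕ 6b = 89 ⊕ 6b = e2
byte 10: (ed ⊕ c8) ⊕ 65 = 25 ⊕ 65 = 40
byte 11: (a5 ⊕ 12) ⊕ 6e = b7 ⊕ 6e = d9

412d3d014b4ed9e869e240d9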